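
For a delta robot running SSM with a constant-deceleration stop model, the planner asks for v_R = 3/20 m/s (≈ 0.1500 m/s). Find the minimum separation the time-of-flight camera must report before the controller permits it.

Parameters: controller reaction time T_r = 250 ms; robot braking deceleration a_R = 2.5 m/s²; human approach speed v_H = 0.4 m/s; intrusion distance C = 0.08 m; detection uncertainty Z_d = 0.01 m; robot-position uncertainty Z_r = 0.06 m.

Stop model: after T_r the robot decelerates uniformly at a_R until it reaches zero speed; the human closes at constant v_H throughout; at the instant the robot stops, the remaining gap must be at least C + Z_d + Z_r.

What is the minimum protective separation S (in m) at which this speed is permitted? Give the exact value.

braking lasts T_s = (3/20)/(5/2) = 0.0600 s
robot in T_r: 0.1500·0.2500 = 0.0375 m
braking distance = 0.1500²/(2·2.5000) = 0.0045 m
human closes 0.4000·0.3100 = 0.1240 m
margins: 0.0800+0.0100+0.0600 = 0.1500 m
S_min ≈ 0.0375+0.0045+0.1240+0.1500  ⇒  S_min = 79/250 m

S_min = 79/250 m = 0.3160 m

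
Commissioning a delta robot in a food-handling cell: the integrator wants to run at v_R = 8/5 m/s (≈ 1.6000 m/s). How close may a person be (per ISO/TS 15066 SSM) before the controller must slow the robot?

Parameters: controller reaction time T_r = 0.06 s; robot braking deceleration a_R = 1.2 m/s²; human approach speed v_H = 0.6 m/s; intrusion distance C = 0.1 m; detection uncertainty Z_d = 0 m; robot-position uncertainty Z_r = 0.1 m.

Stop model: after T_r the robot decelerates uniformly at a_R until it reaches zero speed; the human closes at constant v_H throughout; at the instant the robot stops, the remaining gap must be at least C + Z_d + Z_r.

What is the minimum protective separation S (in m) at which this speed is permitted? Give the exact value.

S_min = 1649/750 m = 2.1987 m

T_s = v_R/a_R = (8/5)/(6/5) = 1.3333 s
robot covers v_R·T_r = 1.6000·0.0600 = 0.0960 m before braking
braking distance = 1.6000²/(2·1.2000) = 1.0667 m
human over T_r+T_s: 0.6000·(0.0600+1.3333) = 0.8360 m
residual clearance needed = 0.1000+0.0000+0.1000 = 0.2000 m
S_min ≈ 0.0960+1.0667+0.8360+0.2000  ⇒  S_min = 1649/750 m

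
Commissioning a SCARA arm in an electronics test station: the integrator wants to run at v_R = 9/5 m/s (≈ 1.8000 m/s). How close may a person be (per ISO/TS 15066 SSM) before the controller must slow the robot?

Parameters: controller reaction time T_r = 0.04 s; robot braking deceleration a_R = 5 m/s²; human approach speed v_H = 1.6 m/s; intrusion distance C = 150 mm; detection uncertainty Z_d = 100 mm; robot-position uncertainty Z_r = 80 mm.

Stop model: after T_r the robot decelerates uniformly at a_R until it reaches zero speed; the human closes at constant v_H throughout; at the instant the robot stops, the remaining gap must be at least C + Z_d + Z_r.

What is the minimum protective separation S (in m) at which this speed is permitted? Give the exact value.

stop time T_s = (9/5)/5 = 0.3600 s
reaction-phase robot travel = 1.8000·0.0400 = 0.0720 m
robot under decel: 1.8000²/(2·5.0000) = 0.3240 m
person approaches 1.6000·(0.0400+0.3600) = 0.6400 m
margins: 0.1500+0.1000+0.0800 = 0.3300 m
S_min ≈ 0.0720+0.3240+0.6400+0.3300  ⇒  S_min = 683/500 m

S_min = 683/500 m = 1.3660 m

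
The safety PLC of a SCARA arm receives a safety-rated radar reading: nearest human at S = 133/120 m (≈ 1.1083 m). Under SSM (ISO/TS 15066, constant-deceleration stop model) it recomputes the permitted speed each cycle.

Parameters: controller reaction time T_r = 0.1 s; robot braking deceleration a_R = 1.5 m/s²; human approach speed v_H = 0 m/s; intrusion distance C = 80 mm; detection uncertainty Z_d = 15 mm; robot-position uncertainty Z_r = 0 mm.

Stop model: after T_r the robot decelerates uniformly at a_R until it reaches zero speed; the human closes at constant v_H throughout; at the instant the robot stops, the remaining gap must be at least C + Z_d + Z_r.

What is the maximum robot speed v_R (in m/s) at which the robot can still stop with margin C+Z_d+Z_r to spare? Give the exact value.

v_R_max = 8/5 m/s = 1.6000 m/s

quadratic (1/3)·v² + (1/10)·v + (-76/75) = 0
  disc = (1/10)² − 4·(1/3)·(-76/75) = 49/36 ; √disc = 7/6
  v_R = (−(1/10) + 7/6) / (2·(1/3)) = 8/5 m/s
check:
braking lasts T_s = (8/5)/(3/2) = 1.0667 s
reaction-phase robot travel = 1.6000·0.1000 = 0.1600 m
robot under decel: 1.6000²/(2·1.5000) = 0.8533 m
human closes 0.0000·1.1667 = 0.0000 m
margins: 0.0800+0.0150+0.0000 = 0.0950 m
sum ≈ 0.1600+0.8533+0.0000+0.0950 ≈ 1.1083 m = S ✓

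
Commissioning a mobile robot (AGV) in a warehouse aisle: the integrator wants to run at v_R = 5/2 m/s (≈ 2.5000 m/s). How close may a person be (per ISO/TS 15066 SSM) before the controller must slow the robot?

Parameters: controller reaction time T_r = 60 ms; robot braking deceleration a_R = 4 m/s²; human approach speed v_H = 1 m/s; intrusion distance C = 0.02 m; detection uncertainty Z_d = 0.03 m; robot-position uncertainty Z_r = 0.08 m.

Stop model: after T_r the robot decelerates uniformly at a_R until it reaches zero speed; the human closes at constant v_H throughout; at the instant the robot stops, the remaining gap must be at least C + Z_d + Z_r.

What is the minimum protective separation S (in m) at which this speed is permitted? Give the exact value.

S_min = 1397/800 m = 1.7463 m

stop time T_s = (5/2)/4 = 0.6250 s
reaction-phase robot travel = 2.5000·0.0600 = 0.1500 m
robot under decel: 2.5000²/(2·4.0000) = 0.7812 m
human closes 1.0000·0.6850 = 0.6850 m
residual clearance needed = 0.0200+0.0300+0.0800 = 0.1300 m
S_min ≈ 0.1500+0.7812+0.6850+0.1300  ⇒  S_min = 1397/800 m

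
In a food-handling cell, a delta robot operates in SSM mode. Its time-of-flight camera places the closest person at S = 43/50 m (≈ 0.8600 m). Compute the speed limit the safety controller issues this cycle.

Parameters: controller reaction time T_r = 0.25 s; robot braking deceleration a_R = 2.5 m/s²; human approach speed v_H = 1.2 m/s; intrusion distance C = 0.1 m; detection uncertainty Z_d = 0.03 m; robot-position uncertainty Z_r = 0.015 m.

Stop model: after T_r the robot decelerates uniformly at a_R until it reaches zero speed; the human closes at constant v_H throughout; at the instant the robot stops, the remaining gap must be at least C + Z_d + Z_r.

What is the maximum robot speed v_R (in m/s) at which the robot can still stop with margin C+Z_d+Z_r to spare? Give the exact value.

quadratic (1/5)·v² + (73/100)·v + (-83/200) = 0
  disc = (73/100)² − 4·(1/5)·(-83/200) = 8649/10000 ; √disc = 93/100
  v_R = (−(73/100) + 93/100) / (2·(1/5)) = 1/2 m/s
check:
braking lasts T_s = (1/2)/(5/2) = 0.2000 s
robot in T_r: 0.5000·0.2500 = 0.1250 m
robot covers 0.5000·0.2000 − ½·2.5000·0.2000² = 0.0500 m while stopping
person approaches 1.2000·(0.2500+0.2000) = 0.5400 m
residual clearance needed = 0.1000+0.0300+0.0150 = 0.1450 m
sum ≈ 0.1250+0.0500+0.5400+0.1450 ≈ 0.8600 m = S ✓

v_R_max = 1/2 m/s = 0.5000 m/s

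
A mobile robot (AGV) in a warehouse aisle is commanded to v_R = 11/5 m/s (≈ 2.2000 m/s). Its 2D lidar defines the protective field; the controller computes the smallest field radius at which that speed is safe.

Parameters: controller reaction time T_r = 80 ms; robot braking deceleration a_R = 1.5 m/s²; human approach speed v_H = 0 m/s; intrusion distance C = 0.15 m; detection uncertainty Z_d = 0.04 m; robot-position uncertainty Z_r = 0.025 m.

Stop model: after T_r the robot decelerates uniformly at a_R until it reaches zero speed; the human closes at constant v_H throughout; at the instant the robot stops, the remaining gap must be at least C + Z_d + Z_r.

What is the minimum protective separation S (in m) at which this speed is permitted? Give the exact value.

stop time T_s = (11/5)/(3/2) = 1.4667 s
robot covers v_R·T_r = 2.2000·0.0800 = 0.1760 m before braking
robot covers 2.2000·1.4667 − ½·1.5000·1.4667² = 1.6133 m while stopping
human closes 0.0000·1.5467 = 0.0000 m
C+Z_d+Z_r = 0.1500+0.0400+0.0250 = 0.2150 m
S_min ≈ 0.1760+1.6133+0.0000+0.2150  ⇒  S_min = 6013/3000 m

S_min = 6013/3000 m = 2.0043 m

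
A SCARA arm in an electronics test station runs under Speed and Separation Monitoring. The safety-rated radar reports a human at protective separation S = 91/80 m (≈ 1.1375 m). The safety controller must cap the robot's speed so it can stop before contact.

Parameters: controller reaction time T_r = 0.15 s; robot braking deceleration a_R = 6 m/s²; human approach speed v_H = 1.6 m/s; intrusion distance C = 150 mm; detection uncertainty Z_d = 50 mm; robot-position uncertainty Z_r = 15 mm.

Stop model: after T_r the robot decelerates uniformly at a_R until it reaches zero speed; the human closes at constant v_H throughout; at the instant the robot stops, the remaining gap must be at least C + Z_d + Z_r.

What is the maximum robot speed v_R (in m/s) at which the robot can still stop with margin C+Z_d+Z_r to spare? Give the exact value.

v_R_max = 13/10 m/s = 1.3000 m/s

quadratic (1/12)·v² + (5/12)·v + (-273/400) = 0
  disc = (5/12)² − 4·(1/12)·(-273/400) = 361/900 ; √disc = 19/30
  v_R = (−(5/12) + 19/30) / (2·(1/12)) = 13/10 m/s
check:
T_s = v_R/a_R = (13/10)/6 = 0.2167 s
reaction-phase robot travel = 1.3000·0.1500 = 0.1950 m
robot covers 1.3000·0.2167 − ½·6.0000·0.2167² = 0.1408 m while stopping
human over T_r+T_s: 1.6000·(0.1500+0.2167) = 0.5867 m
margins: 0.1500+0.0500+0.0150 = 0.2150 m
sum ≈ 0.1950+0.1408+0.5867+0.2150 ≈ 1.1375 m = S ✓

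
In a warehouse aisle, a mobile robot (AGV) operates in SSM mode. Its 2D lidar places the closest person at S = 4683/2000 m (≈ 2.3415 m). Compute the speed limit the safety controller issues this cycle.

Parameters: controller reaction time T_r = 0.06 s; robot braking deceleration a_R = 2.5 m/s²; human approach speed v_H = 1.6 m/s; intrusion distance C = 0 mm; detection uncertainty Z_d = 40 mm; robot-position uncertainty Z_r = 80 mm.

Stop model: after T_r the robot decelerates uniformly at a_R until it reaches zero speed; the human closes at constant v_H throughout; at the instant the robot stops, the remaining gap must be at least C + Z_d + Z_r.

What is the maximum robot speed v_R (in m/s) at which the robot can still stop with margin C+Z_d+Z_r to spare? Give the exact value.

at the boundary: (1/5)·v² + (7/10)·v + (-4251/2000) = 0
  disc = (7/10)² − 4·(1/5)·(-4251/2000) = 1369/625 ; √disc = 37/25
  v_R = (−(7/10) + 37/25) / (2·(1/5)) = 39/20 m/s
check:
stop time T_s = (39/20)/(5/2) = 0.7800 s
robot covers v_R·T_r = 1.9500·0.0600 = 0.1170 m before braking
robot under decel: 1.9500²/(2·2.5000) = 0.7605 m
person approaches 1.6000·(0.0600+0.7800) = 1.3440 m
margins: 0.0000+0.0400+0.0800 = 0.1200 m
sum ≈ 0.1170+0.7605+1.3440+0.1200 ≈ 2.3415 m = S ✓

v_R_max = 39/20 m/s = 1.9500 m/s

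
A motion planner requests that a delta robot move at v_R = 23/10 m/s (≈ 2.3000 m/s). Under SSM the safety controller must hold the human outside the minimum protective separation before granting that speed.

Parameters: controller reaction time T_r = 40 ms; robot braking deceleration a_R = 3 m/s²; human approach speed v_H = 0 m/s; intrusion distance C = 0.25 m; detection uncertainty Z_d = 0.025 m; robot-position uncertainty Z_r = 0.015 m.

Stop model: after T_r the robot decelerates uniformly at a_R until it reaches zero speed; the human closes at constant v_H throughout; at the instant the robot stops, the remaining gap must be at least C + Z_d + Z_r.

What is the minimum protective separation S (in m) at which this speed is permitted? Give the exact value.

S_min = 3791/3000 m = 1.2637 m

stop time T_s = (23/10)/3 = 0.7667 s
robot in T_r: 2.3000·0.0400 = 0.0920 m
robot covers 2.3000·0.7667 − ½·3.0000·0.7667² = 0.8817 m while stopping
person approaches 0.0000·(0.0400+0.7667) = 0.0000 m
C+Z_d+Z_r = 0.2500+0.0250+0.0150 = 0.2900 m
S_min ≈ 0.0920+0.8817+0.0000+0.2900  ⇒  S_min = 3791/3000 m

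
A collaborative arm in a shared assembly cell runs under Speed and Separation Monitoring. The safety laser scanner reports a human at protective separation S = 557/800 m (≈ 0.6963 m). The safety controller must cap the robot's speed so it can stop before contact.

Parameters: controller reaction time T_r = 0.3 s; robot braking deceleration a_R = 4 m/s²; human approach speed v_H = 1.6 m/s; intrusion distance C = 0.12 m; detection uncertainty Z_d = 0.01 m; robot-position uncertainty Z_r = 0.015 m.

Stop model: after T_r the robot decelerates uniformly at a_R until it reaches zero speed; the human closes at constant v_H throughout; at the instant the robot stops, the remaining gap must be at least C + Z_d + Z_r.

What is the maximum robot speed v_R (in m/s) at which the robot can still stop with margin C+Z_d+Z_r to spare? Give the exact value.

v_R_max = 1/10 m/s = 0.1000 m/s

collect terms ⇒ (1/8)·v_R² + (7/10)·v_R + (-57/800) = 0
  disc = (7/10)² − 4·(1/8)·(-57/800) = 841/1600 ; √disc = 29/40
  v_R = (−(7/10) + 29/40) / (2·(1/8)) = 1/10 m/s
check:
stop time T_s = (1/10)/4 = 0.0250 s
robot covers v_R·T_r = 0.1000·0.3000 = 0.0300 m before braking
robot covers 0.1000·0.0250 − ½·4.0000·0.0250² = 0.0013 m while stopping
person approaches 1.6000·(0.3000+0.0250) = 0.5200 m
margins: 0.1200+0.0100+0.0150 = 0.1450 m
sum ≈ 0.0300+0.0013+0.5200+0.1450 ≈ 0.6963 m = S ✓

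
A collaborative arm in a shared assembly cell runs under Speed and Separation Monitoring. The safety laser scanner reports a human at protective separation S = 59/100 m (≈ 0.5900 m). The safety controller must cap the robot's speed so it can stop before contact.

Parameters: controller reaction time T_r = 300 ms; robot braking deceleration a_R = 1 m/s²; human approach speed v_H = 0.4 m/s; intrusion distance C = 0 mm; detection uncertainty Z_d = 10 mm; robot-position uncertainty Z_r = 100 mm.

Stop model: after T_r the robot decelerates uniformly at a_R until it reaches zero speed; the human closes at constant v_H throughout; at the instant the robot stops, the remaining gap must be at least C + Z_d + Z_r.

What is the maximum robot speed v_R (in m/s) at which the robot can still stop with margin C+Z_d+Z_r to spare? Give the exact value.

v_R_max = 2/5 m/s = 0.4000 m/s

at the boundary: (1/2)·v² + (7/10)·v + (-9/25) = 0
  disc = (7/10)² − 4·(1/2)·(-9/25) = 121/100 ; √disc = 11/10
  v_R = (−(7/10) + 11/10) / (2·(1/2)) = 2/5 m/s
check:
stop time T_s = (2/5)/1 = 0.4000 s
robot in T_r: 0.4000·0.3000 = 0.1200 m
robot under decel: 0.4000²/(2·1.0000) = 0.0800 m
human closes 0.4000·0.7000 = 0.2800 m
margins: 0.0000+0.0100+0.1000 = 0.1100 m
sum ≈ 0.1200+0.0800+0.2800+0.1100 ≈ 0.5900 m = S ✓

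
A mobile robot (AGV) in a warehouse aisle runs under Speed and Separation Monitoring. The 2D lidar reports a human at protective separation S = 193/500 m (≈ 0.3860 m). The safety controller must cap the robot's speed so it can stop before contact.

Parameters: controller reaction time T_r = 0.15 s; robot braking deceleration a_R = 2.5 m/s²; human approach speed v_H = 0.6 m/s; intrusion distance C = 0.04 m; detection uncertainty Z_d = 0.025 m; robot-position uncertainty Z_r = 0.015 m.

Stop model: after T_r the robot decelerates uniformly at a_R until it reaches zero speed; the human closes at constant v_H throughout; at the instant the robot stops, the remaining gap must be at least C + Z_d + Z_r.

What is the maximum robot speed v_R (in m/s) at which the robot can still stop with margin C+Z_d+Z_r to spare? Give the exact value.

collect terms ⇒ (1/5)·v_R² + (39/100)·v_R + (-27/125) = 0
  disc = (39/100)² − 4·(1/5)·(-27/125) = 3249/10000 ; √disc = 57/100
  v_R = (−(39/100) + 57/100) / (2·(1/5)) = 9/20 m/s
check:
braking lasts T_s = (9/20)/(5/2) = 0.1800 s
robot covers v_R·T_r = 0.4500·0.1500 = 0.0675 m before braking
robot covers 0.4500·0.1800 − ½·2.5000·0.1800² = 0.0405 m while stopping
human closes 0.6000·0.3300 = 0.1980 m
residual clearance needed = 0.0400+0.0250+0.0150 = 0.0800 m
sum ≈ 0.0675+0.0405+0.1980+0.0800 ≈ 0.3860 m = S ✓

v_R_max = 9/20 m/s = 0.4500 m/s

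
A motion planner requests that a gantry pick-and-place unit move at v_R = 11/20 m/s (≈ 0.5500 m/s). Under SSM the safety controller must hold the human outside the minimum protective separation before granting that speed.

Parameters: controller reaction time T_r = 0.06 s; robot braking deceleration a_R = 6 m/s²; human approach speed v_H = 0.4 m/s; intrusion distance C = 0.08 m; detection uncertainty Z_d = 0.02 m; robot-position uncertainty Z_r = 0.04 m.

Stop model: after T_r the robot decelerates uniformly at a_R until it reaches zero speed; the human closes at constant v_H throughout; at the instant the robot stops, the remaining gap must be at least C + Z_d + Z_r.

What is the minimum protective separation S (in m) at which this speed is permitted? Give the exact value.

braking lasts T_s = (11/20)/6 = 0.0917 s
robot covers v_R·T_r = 0.5500·0.0600 = 0.0330 m before braking
robot under decel: 0.5500²/(2·6.0000) = 0.0252 m
human closes 0.4000·0.1517 = 0.0607 m
C+Z_d+Z_r = 0.0800+0.0200+0.0400 = 0.1400 m
S_min ≈ 0.0330+0.0252+0.0607+0.1400  ⇒  S_min = 2071/8000 m

S_min = 2071/8000 m = 0.2589 m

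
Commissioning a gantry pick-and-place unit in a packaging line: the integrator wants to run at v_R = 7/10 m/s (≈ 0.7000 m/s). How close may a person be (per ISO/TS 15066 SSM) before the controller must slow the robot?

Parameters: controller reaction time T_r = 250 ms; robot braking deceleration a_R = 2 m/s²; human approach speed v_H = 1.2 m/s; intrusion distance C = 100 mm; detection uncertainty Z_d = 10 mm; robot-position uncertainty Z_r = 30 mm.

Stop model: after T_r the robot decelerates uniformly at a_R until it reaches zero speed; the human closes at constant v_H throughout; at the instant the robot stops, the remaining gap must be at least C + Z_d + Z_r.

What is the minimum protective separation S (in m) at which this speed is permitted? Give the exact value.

T_s = v_R/a_R = (7/10)/2 = 0.3500 s
reaction-phase robot travel = 0.7000·0.2500 = 0.1750 m
braking distance = 0.7000²/(2·2.0000) = 0.1225 m
human over T_r+T_s: 1.2000·(0.2500+0.3500) = 0.7200 m
residual clearance needed = 0.1000+0.0100+0.0300 = 0.1400 m
S_min ≈ 0.1750+0.1225+0.7200+0.1400  ⇒  S_min = 463/400 m

S_min = 463/400 m = 1.1575 m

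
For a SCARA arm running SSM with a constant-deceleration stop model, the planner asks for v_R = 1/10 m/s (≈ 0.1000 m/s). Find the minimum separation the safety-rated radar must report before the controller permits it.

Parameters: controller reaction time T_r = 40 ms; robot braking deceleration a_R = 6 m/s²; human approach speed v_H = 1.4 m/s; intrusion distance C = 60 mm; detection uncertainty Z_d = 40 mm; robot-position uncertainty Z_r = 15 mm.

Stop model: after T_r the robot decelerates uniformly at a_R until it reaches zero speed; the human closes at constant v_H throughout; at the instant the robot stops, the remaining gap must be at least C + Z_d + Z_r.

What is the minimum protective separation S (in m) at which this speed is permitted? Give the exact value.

S_min = 239/1200 m = 0.1992 m

braking lasts T_s = (1/10)/6 = 0.0167 s
robot in T_r: 0.1000·0.0400 = 0.0040 m
robot covers 0.1000·0.0167 − ½·6.0000·0.0167² = 0.0008 m while stopping
person approaches 1.4000·(0.0400+0.0167) = 0.0793 m
margins: 0.0600+0.0400+0.0150 = 0.1150 m
S_min ≈ 0.0040+0.0008+0.0793+0.1150  ⇒  S_min = 239/1200 m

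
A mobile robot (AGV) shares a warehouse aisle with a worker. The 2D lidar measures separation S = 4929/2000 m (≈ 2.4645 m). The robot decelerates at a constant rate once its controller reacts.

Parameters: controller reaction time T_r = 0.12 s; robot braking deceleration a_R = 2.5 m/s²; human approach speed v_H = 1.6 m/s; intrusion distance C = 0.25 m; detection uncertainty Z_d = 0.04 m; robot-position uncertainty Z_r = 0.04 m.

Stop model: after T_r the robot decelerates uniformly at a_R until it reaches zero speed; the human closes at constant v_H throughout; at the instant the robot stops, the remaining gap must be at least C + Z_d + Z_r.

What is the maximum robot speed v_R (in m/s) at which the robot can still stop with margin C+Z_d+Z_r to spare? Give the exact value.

v_R_max = 7/4 m/s = 1.7500 m/s

at the boundary: (1/5)·v² + (19/25)·v + (-777/400) = 0
  disc = (19/25)² − 4·(1/5)·(-777/400) = 5329/2500 ; √disc = 73/50
  v_R = (−(19/25) + 73/50) / (2·(1/5)) = 7/4 m/s
check:
stop time T_s = (7/4)/(5/2) = 0.7000 s
reaction-phase robot travel = 1.7500·0.1200 = 0.2100 m
robot under decel: 1.7500²/(2·2.5000) = 0.6125 m
human over T_r+T_s: 1.6000·(0.1200+0.7000) = 1.3120 m
residual clearance needed = 0.2500+0.0400+0.0400 = 0.3300 m
sum ≈ 0.2100+0.6125+1.3120+0.3300 ≈ 2.4645 m = S ✓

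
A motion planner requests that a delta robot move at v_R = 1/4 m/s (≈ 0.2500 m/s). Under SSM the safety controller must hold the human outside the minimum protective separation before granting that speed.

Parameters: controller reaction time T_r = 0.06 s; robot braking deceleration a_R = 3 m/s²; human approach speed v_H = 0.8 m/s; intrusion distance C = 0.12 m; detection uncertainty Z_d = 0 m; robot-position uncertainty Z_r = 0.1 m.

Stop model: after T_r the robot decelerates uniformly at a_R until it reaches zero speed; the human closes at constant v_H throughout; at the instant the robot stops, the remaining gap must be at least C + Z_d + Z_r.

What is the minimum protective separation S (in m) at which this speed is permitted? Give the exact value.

S_min = 4321/12000 m = 0.3601 m

stop time T_s = (1/4)/3 = 0.0833 s
robot covers v_R·T_r = 0.2500·0.0600 = 0.0150 m before braking
braking distance = 0.2500²/(2·3.0000) = 0.0104 m
human over T_r+T_s: 0.8000·(0.0600+0.0833) = 0.1147 m
residual clearance needed = 0.1200+0.0000+0.1000 = 0.2200 m
S_min ≈ 0.0150+0.0104+0.1147+0.2200  ⇒  S_min = 4321/12000 m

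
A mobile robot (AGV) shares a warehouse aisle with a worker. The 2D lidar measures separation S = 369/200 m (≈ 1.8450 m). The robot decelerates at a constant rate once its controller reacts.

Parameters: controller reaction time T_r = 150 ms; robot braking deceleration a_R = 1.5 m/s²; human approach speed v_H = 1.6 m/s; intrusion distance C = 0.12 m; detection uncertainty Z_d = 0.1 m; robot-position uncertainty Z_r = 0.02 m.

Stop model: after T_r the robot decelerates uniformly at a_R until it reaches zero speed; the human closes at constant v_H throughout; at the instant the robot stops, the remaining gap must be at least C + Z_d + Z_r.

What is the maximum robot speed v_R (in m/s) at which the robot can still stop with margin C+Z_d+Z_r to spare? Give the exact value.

v_R_max = 9/10 m/s = 0.9000 m/s

quadratic (1/3)·v² + (73/60)·v + (-273/200) = 0
  disc = (73/60)² − 4·(1/3)·(-273/200) = 11881/3600 ; √disc = 109/60
  v_R = (−(73/60) + 109/60) / (2·(1/3)) = 9/10 m/s
check:
stop time T_s = (9/10)/(3/2) = 0.6000 s
reaction-phase robot travel = 0.9000·0.1500 = 0.1350 m
robot under decel: 0.9000²/(2·1.5000) = 0.2700 m
human closes 1.6000·0.7500 = 1.2000 m
C+Z_d+Z_r = 0.1200+0.1000+0.0200 = 0.2400 m
sum ≈ 0.1350+0.2700+1.2000+0.2400 ≈ 1.8450 m = S ✓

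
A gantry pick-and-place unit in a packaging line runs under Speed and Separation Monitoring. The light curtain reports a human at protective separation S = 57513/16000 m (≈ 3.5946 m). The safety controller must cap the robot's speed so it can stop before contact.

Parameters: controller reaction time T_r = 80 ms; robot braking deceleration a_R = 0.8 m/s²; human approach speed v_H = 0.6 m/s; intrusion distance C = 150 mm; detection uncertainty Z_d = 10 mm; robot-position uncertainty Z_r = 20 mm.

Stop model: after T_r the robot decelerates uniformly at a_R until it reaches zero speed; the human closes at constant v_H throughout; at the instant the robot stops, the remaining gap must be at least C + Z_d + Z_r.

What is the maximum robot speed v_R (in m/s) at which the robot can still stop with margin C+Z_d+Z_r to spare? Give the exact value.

v_R_max = 7/4 m/s = 1.7500 m/s

collect terms ⇒ (5/8)·v_R² + (83/100)·v_R + (-10773/3200) = 0
  disc = (83/100)² − 4·(5/8)·(-10773/3200) = 1456849/160000 ; √disc = 1207/400
  v_R = (−(83/100) + 1207/400) / (2·(5/8)) = 7/4 m/s
check:
braking lasts T_s = (7/4)/(4/5) = 2.1875 s
reaction-phase robot travel = 1.7500·0.0800 = 0.1400 m
robot under decel: 1.7500²/(2·0.8000) = 1.9141 m
person approaches 0.6000·(0.0800+2.1875) = 1.3605 m
C+Z_d+Z_r = 0.1500+0.0100+0.0200 = 0.1800 m
sum ≈ 0.1400+1.9141+1.3605+0.1800 ≈ 3.5946 m = S ✓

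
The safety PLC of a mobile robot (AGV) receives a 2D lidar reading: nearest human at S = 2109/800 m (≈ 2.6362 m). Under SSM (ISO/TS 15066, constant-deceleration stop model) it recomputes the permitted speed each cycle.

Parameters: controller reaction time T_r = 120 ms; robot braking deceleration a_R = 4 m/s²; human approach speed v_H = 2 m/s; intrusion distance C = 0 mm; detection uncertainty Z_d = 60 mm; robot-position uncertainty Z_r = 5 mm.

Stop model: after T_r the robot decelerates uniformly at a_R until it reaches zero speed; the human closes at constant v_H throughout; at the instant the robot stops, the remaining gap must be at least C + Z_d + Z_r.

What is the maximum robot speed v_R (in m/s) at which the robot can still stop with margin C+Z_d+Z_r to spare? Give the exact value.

v_R_max = 5/2 m/s = 2.5000 m/s

quadratic (1/8)·v² + (31/50)·v + (-373/160) = 0
  disc = (31/50)² − 4·(1/8)·(-373/160) = 62001/40000 ; √disc = 249/200
  v_R = (−(31/50) + 249/200) / (2·(1/8)) = 5/2 m/s
check:
braking lasts T_s = (5/2)/4 = 0.6250 s
robot covers v_R·T_r = 2.5000·0.1200 = 0.3000 m before braking
robot covers 2.5000·0.6250 − ½·4.0000·0.6250² = 0.7812 m while stopping
human over T_r+T_s: 2.0000·(0.1200+0.6250) = 1.4900 m
margins: 0.0000+0.0600+0.0050 = 0.0650 m
sum ≈ 0.3000+0.7812+1.4900+0.0650 ≈ 2.6362 m = S ✓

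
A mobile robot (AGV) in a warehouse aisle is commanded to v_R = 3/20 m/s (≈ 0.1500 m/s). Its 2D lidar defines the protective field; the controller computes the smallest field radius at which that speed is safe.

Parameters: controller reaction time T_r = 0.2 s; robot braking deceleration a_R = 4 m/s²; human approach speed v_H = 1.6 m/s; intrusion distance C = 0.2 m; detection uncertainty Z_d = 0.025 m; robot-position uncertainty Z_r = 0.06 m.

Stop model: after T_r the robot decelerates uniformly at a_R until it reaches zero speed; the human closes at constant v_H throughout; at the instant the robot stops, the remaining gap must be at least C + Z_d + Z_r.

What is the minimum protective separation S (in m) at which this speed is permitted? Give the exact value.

S_min = 2233/3200 m = 0.6978 m

stop time T_s = (3/20)/4 = 0.0375 s
robot in T_r: 0.1500·0.2000 = 0.0300 m
braking distance = 0.1500²/(2·4.0000) = 0.0028 m
human closes 1.6000·0.2375 = 0.3800 m
margins: 0.2000+0.0250+0.0600 = 0.2850 m
S_min ≈ 0.0300+0.0028+0.3800+0.2850  ⇒  S_min = 2233/3200 m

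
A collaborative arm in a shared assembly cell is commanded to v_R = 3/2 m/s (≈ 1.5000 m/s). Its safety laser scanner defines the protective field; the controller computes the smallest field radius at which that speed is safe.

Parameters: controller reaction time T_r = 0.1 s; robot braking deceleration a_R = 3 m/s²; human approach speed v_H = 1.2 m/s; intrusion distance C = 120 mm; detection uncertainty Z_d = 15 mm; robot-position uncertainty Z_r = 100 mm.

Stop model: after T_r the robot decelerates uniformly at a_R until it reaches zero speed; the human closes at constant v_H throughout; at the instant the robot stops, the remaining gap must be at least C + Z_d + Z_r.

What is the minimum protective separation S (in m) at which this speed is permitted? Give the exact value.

stop time T_s = (3/2)/3 = 0.5000 s
reaction-phase robot travel = 1.5000·0.1000 = 0.1500 m
robot under decel: 1.5000²/(2·3.0000) = 0.3750 m
human over T_r+T_s: 1.2000·(0.1000+0.5000) = 0.7200 m
C+Z_d+Z_r = 0.1200+0.0150+0.1000 = 0.2350 m
S_min ≈ 0.1500+0.3750+0.7200+0.2350  ⇒  S_min = 37/25 m

S_min = 37/25 m = 1.4800 m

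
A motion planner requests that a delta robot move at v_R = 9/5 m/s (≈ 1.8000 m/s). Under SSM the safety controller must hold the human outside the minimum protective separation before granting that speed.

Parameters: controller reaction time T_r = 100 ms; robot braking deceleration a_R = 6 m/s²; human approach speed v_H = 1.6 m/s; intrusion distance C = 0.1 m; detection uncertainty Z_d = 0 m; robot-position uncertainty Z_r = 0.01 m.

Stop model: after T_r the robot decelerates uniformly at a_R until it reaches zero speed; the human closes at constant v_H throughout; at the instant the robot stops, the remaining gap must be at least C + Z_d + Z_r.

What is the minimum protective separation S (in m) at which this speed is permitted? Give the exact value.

stop time T_s = (9/5)/6 = 0.3000 s
robot in T_r: 1.8000·0.1000 = 0.1800 m
robot under decel: 1.8000²/(2·6.0000) = 0.2700 m
human over T_r+T_s: 1.6000·(0.1000+0.3000) = 0.6400 m
margins: 0.1000+0.0000+0.0100 = 0.1100 m
S_min ≈ 0.1800+0.2700+0.6400+0.1100  ⇒  S_min = 6/5 m

S_min = 6/5 m = 1.2000 m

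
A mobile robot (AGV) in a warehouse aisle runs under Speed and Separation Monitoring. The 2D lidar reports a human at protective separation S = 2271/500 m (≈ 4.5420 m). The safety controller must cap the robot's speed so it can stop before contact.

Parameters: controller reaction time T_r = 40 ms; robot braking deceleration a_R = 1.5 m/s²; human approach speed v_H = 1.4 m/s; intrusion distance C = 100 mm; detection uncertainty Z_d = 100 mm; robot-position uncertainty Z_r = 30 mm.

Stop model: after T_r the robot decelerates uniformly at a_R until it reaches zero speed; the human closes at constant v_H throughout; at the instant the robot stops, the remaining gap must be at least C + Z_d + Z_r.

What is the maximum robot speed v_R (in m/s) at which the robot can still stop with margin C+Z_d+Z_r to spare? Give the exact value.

v_R_max = 12/5 m/s = 2.4000 m/s

collect terms ⇒ (1/3)·v_R² + (73/75)·v_R + (-532/125) = 0
  disc = (73/75)² − 4·(1/3)·(-532/125) = 37249/5625 ; √disc = 193/75
  v_R = (−(73/75) + 193/75) / (2·(1/3)) = 12/5 m/s
check:
braking lasts T_s = (12/5)/(3/2) = 1.6000 s
reaction-phase robot travel = 2.4000·0.0400 = 0.0960 m
braking distance = 2.4000²/(2·1.5000) = 1.9200 m
person approaches 1.4000·(0.0400+1.6000) = 2.2960 m
residual clearance needed = 0.1000+0.1000+0.0300 = 0.2300 m
sum ≈ 0.0960+1.9200+2.2960+0.2300 ≈ 4.5420 m = S ✓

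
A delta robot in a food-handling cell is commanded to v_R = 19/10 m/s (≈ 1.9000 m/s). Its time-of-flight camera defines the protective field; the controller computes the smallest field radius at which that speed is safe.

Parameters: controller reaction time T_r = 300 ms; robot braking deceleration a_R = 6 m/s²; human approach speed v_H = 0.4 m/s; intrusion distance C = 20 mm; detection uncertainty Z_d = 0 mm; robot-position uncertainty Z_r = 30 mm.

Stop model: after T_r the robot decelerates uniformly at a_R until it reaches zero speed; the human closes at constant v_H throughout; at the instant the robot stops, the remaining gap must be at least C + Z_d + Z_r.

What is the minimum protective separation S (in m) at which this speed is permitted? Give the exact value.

stop time T_s = (19/10)/6 = 0.3167 s
reaction-phase robot travel = 1.9000·0.3000 = 0.5700 m
braking distance = 1.9000²/(2·6.0000) = 0.3008 m
person approaches 0.4000·(0.3000+0.3167) = 0.2467 m
C+Z_d+Z_r = 0.0200+0.0000+0.0300 = 0.0500 m
S_min ≈ 0.5700+0.3008+0.2467+0.0500  ⇒  S_min = 467/400 m

S_min = 467/400 m = 1.1675 m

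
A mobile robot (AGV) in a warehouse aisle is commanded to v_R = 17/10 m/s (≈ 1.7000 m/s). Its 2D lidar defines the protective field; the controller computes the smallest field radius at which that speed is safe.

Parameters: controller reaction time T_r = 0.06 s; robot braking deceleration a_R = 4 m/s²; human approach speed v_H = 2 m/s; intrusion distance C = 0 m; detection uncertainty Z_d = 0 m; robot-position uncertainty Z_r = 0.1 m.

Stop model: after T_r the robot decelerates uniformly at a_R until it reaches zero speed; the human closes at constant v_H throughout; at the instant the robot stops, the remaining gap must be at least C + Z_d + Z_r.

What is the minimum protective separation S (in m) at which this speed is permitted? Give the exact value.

braking lasts T_s = (17/10)/4 = 0.4250 s
robot covers v_R·T_r = 1.7000·0.0600 = 0.1020 m before braking
robot covers 1.7000·0.4250 − ½·4.0000·0.4250² = 0.3613 m while stopping
human over T_r+T_s: 2.0000·(0.0600+0.4250) = 0.9700 m
C+Z_d+Z_r = 0.0000+0.0000+0.1000 = 0.1000 m
S_min ≈ 0.1020+0.3613+0.9700+0.1000  ⇒  S_min = 6133/4000 m

S_min = 6133/4000 m = 1.5333 m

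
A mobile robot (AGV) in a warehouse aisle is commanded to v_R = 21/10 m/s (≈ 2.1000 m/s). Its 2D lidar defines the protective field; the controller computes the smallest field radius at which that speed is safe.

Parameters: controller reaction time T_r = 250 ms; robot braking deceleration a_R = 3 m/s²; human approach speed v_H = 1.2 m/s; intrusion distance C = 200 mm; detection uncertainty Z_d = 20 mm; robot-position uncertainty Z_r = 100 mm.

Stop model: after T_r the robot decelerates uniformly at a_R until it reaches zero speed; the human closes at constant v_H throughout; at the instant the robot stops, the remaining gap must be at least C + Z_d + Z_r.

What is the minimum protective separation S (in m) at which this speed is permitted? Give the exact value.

S_min = 68/25 m = 2.7200 m

T_s = v_R/a_R = (21/10)/3 = 0.7000 s
robot in T_r: 2.1000·0.2500 = 0.5250 m
braking distance = 2.1000²/(2·3.0000) = 0.7350 m
person approaches 1.2000·(0.2500+0.7000) = 1.1400 m
C+Z_d+Z_r = 0.2000+0.0200+0.1000 = 0.3200 m
S_min ≈ 0.5250+0.7350+1.1400+0.3200  ⇒  S_min = 68/25 m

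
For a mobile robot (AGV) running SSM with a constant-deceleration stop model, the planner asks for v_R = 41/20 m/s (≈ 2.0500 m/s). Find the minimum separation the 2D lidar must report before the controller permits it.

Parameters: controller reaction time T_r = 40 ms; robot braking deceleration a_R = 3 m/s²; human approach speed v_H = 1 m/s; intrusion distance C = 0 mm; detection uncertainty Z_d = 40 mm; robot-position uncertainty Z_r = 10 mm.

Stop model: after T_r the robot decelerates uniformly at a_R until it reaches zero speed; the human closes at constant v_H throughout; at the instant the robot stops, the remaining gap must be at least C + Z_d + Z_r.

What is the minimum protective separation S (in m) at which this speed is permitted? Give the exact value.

S_min = 6223/4000 m = 1.5557 m

braking lasts T_s = (41/20)/3 = 0.6833 s
robot in T_r: 2.0500·0.0400 = 0.0820 m
robot covers 2.0500·0.6833 − ½·3.0000·0.6833² = 0.7004 m while stopping
person approaches 1.0000·(0.0400+0.6833) = 0.7233 m
residual clearance needed = 0.0000+0.0400+0.0100 = 0.0500 m
S_min ≈ 0.0820+0.7004+0.7233+0.0500  ⇒  S_min = 6223/4000 m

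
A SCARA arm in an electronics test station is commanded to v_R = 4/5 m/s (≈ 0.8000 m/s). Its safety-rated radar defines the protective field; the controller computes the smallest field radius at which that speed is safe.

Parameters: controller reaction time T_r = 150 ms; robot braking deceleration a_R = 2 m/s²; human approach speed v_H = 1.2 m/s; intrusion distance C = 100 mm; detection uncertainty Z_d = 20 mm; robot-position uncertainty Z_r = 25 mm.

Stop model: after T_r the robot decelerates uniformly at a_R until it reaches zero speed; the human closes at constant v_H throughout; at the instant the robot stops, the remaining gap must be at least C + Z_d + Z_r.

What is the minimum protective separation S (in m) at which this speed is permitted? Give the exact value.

stop time T_s = (4/5)/2 = 0.4000 s
robot in T_r: 0.8000·0.1500 = 0.1200 m
robot covers 0.8000·0.4000 − ½·2.0000·0.4000² = 0.1600 m while stopping
human over T_r+T_s: 1.2000·(0.1500+0.4000) = 0.6600 m
margins: 0.1000+0.0200+0.0250 = 0.1450 m
S_min ≈ 0.1200+0.1600+0.6600+0.1450  ⇒  S_min = 217/200 m

S_min = 217/200 m = 1.0850 m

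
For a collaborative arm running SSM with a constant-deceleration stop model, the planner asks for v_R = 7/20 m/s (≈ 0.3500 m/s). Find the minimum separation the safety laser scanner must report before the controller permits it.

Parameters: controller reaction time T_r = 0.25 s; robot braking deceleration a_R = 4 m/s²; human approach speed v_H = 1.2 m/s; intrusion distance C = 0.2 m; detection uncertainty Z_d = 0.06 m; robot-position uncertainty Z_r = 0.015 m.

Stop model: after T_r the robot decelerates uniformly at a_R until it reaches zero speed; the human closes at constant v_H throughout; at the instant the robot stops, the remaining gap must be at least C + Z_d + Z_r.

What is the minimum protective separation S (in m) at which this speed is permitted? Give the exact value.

stop time T_s = (7/20)/4 = 0.0875 s
reaction-phase robot travel = 0.3500·0.2500 = 0.0875 m
robot under decel: 0.3500²/(2·4.0000) = 0.0153 m
human over T_r+T_s: 1.2000·(0.2500+0.0875) = 0.4050 m
residual clearance needed = 0.2000+0.0600+0.0150 = 0.2750 m
S_min ≈ 0.0875+0.0153+0.4050+0.2750  ⇒  S_min = 501/640 m

S_min = 501/640 m = 0.7828 m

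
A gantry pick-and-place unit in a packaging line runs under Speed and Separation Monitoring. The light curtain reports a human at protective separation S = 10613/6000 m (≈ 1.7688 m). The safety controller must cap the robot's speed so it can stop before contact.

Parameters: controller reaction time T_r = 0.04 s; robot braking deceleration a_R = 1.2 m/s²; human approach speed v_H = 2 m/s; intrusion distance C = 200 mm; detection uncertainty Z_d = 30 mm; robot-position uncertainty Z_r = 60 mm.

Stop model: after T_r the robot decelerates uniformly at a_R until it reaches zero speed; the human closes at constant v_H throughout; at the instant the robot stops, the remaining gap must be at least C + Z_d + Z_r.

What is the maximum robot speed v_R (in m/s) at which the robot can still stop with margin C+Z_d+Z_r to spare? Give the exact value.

quadratic (5/12)·v² + (128/75)·v + (-8393/6000) = 0
  disc = (128/75)² − 4·(5/12)·(-8393/6000) = 52441/10000 ; √disc = 229/100
  v_R = (−(128/75) + 229/100) / (2·(5/12)) = 7/10 m/s
check:
stop time T_s = (7/10)/(6/5) = 0.5833 s
reaction-phase robot travel = 0.7000·0.0400 = 0.0280 m
braking distance = 0.7000²/(2·1.2000) = 0.2042 m
human closes 2.0000·0.6233 = 1.2467 m
residual clearance needed = 0.2000+0.0300+0.0600 = 0.2900 m
sum ≈ 0.0280+0.2042+1.2467+0.2900 ≈ 1.7688 m = S ✓

v_R_max = 7/10 m/s = 0.7000 m/s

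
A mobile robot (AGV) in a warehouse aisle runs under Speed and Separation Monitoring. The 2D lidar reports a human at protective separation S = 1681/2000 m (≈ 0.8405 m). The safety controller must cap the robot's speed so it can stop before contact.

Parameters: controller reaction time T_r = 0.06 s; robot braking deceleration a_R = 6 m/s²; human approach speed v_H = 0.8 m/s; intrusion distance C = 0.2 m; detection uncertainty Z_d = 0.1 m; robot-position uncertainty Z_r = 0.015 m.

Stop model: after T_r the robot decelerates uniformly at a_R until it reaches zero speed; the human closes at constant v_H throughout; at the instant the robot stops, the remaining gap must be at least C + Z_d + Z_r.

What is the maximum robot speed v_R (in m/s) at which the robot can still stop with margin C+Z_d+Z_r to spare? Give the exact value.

v_R_max = 3/2 m/s = 1.5000 m/s

collect terms ⇒ (1/12)·v_R² + (29/150)·v_R + (-191/400) = 0
  disc = (29/150)² − 4·(1/12)·(-191/400) = 17689/90000 ; √disc = 133/300
  v_R = (−(29/150) + 133/300) / (2·(1/12)) = 3/2 m/s
check:
braking lasts T_s = (3/2)/6 = 0.2500 s
robot covers v_R·T_r = 1.5000·0.0600 = 0.0900 m before braking
robot covers 1.5000·0.2500 − ½·6.0000·0.2500² = 0.1875 m while stopping
human over T_r+T_s: 0.8000·(0.0600+0.2500) = 0.2480 m
margins: 0.2000+0.1000+0.0150 = 0.3150 m
sum ≈ 0.0900+0.1875+0.2480+0.3150 ≈ 0.8405 m = S ✓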